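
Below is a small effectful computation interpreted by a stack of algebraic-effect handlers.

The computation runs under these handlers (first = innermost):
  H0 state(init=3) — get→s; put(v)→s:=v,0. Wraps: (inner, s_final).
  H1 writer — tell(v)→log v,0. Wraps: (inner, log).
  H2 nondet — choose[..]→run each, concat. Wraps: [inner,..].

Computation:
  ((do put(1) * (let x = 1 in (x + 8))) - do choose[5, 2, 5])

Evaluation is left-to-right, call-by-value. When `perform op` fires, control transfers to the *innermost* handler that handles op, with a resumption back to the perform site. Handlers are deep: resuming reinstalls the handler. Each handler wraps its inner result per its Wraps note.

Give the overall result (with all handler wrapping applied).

Answer: [((-5, 1), ()), ((-2, 1), ()), ((-5, 1), ())]

Step-by-step:
put(1) @ H0 ⇒ s:=1
choose[5, 2, 5] @ H2
  branch[0] choose=5:
    H0 returns (-5, 1)
    H1 returns ((-5, 1), ())
    H2 returns [((-5, 1), ())]
  branch[1] choose=2:
    H0 returns (-2, 1)
    H1 returns ((-2, 1), ())
    H2 returns [((-2, 1), ())]
  branch[2] choose=5:
    H0 returns (-5, 1)
    H1 returns ((-5, 1), ())
    H2 returns [((-5, 1), ())]
= [((-5, 1), ()), ((-2, 1), ()), ((-5, 1), ())]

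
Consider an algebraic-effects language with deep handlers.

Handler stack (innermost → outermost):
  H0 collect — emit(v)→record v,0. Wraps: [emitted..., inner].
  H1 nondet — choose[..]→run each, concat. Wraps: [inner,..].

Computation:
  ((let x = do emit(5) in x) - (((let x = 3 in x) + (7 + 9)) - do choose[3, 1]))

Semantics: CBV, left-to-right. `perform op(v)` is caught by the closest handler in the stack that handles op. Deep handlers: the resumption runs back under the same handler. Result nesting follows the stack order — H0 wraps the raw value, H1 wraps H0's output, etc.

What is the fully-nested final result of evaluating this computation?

Evaluation trace:
emit(5) @ H0 ⇒ out+=5
choose[3, 1] @ H1
  branch[0] choose=3:
    H0 returns [5, -16]
    H1 returns [[5, -16]]
  branch[1] choose=1:
    H0 returns [5, -18]
    H1 returns [[5, -18]]
= [[5, -16], [5, -18]]

Answer: [[5, -16], [5, -18]]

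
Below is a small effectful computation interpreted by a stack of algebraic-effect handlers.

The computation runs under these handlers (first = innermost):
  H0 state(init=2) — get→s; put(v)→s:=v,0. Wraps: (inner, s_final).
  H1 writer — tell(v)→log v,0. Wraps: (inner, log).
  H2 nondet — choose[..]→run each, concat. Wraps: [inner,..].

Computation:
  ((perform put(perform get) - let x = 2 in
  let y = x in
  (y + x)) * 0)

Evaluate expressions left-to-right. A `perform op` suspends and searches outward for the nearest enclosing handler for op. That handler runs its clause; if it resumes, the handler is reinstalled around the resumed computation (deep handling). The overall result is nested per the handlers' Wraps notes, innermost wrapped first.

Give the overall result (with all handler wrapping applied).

Step-by-step:
get @ H0 ⇒ 2
put(2) @ H0 ⇒ s:=2
H0 returns (0, 2)
H1 returns ((0, 2), ())
H2 returns [((0, 2), ())]
= [((0, 2), ())]

Answer: [((0, 2), ())]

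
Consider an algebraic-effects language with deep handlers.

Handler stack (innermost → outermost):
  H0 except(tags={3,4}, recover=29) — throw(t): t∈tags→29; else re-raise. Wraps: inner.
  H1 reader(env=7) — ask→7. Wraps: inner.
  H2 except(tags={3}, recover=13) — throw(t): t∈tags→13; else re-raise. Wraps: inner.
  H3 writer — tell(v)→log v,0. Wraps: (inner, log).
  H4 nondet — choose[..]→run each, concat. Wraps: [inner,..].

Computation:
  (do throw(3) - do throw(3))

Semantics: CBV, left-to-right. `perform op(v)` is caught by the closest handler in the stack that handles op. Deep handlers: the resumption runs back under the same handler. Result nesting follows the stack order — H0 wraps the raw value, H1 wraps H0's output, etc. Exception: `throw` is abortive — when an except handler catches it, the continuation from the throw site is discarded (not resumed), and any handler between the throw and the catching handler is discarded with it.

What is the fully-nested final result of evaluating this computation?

Working:
throw(3) @ H0 caught ⇒ 29
H1 returns 29
H2 returns 29
H3 returns (29, ())
H4 returns [(29, ())]
= [(29, ())]

Answer: [(29, ())]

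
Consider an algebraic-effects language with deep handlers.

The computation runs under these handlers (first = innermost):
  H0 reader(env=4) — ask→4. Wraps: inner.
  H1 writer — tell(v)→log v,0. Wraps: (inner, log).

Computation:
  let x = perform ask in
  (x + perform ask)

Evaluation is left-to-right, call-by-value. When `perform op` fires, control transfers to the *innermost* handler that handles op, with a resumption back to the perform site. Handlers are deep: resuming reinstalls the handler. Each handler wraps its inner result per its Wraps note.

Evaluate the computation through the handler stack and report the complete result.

Answer: (8, ())

Step-by-step:
ask @ H0 ⇒ 4
ask @ H0 ⇒ 4
H0 returns 8
H1 returns (8, ())
= (8, ())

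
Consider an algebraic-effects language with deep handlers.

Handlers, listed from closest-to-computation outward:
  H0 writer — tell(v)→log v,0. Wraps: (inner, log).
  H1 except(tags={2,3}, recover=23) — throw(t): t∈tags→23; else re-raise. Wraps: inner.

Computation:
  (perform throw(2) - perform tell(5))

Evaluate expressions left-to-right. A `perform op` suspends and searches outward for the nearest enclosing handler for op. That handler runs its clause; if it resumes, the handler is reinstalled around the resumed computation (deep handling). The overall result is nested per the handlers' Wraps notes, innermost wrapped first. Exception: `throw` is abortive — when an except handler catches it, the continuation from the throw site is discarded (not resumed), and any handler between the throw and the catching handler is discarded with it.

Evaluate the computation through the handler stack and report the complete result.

Step-by-step:
throw(2) @ H1 caught ⇒ 23
= 23

Answer: 23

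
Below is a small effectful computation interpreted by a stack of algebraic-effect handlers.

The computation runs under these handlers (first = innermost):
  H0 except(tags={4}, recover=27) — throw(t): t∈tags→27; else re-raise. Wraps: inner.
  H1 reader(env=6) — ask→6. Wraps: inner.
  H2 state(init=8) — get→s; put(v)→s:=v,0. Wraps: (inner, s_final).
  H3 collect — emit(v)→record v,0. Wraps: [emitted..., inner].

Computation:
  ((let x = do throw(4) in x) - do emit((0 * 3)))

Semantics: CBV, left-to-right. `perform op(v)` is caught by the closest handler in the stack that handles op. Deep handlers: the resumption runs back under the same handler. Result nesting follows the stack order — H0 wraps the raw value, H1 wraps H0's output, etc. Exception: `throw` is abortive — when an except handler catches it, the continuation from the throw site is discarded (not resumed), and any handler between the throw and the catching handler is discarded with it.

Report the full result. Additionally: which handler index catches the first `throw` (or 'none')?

Working:
throw(4) @ H0 caught ⇒ 27
H1 returns 27
H2 returns (27, 8)
H3 returns [(27, 8)]
= [(27, 8)]

Answer: [(27, 8)] ; first throw caught by: H0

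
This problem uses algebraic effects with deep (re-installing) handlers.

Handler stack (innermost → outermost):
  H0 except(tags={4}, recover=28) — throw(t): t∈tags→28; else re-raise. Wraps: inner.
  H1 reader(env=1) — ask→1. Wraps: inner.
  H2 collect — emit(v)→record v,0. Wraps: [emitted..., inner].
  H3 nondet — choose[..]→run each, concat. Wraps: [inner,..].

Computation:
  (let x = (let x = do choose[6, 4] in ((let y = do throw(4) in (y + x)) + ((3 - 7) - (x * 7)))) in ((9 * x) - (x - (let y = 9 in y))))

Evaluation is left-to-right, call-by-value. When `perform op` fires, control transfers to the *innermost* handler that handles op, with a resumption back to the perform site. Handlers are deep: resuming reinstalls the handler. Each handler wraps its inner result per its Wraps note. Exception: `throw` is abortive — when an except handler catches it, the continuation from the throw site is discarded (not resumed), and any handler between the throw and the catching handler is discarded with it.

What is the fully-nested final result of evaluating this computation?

Answer: [[28], [28]]

Step-by-step:
choose[6, 4] @ H3
  branch[0] choose=6:
    throw(4) @ H0 caught ⇒ 28
    H1 returns 28
    H2 returns [28]
    H3 returns [[28]]
  branch[1] choose=4:
    throw(4) @ H0 caught ⇒ 28
    H1 returns 28
    H2 returns [28]
    H3 returns [[28]]
= [[28], [28]]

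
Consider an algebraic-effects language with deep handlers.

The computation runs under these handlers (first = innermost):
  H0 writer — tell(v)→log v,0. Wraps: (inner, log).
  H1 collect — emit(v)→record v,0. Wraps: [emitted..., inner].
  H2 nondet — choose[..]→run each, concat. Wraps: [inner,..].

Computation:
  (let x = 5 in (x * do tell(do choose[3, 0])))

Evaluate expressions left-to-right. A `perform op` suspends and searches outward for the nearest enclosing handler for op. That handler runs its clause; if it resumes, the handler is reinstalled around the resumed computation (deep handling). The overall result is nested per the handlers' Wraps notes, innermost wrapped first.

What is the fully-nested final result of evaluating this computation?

Answer: [[(0, (3))], [(0, (0))]]

Evaluation trace:
choose[3, 0] @ H2
  branch[0] choose=3:
    tell(3) @ H0 ⇒ log+=3
    H0 returns (0, (3))
    H1 returns [(0, (3))]
    H2 returns [[(0, (3))]]
  branch[1] choose=0:
    tell(0) @ H0 ⇒ log+=0
    H0 returns (0, (0))
    H1 returns [(0, (0))]
    H2 returns [[(0, (0))]]
= [[(0, (3))], [(0, (0))]]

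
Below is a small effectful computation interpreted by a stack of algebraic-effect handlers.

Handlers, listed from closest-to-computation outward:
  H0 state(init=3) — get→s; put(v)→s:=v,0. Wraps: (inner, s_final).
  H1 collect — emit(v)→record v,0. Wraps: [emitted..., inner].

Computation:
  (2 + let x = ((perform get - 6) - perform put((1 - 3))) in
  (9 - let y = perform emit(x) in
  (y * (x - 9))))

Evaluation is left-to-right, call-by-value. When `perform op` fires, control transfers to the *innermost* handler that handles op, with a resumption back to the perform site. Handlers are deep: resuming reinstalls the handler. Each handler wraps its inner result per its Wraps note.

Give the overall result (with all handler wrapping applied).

Evaluation trace:
get @ H0 ⇒ 3
put(-2) @ H0 ⇒ s:=-2
emit(-3) @ H1 ⇒ out+=-3
H0 returns (11, -2)
H1 returns [-3, (11, -2)]
= [-3, (11, -2)]

Answer: [-3, (11, -2)]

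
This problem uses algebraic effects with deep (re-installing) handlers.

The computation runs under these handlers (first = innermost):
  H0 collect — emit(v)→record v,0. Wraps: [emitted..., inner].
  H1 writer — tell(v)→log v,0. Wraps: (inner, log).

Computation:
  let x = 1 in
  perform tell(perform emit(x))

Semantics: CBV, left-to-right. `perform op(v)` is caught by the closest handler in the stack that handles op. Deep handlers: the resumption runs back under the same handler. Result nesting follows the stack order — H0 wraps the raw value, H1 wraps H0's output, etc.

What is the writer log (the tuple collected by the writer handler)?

Answer: (0)

Evaluation trace:
emit(1) @ H0 ⇒ out+=1
tell(0) @ H1 ⇒ log+=0
H0 returns [1, 0]
H1 returns ([1, 0], (0))
= ([1, 0], (0))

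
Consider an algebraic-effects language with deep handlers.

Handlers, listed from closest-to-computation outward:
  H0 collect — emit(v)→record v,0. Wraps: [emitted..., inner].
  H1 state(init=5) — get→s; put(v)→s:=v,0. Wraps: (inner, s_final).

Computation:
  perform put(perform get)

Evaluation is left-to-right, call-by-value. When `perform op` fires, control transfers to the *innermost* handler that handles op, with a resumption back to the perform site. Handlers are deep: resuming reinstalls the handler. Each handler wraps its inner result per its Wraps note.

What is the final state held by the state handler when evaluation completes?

Answer: 5

Working:
get @ H1 ⇒ 5
put(5) @ H1 ⇒ s:=5
H0 returns [0]
H1 returns ([0], 5)
= ([0], 5)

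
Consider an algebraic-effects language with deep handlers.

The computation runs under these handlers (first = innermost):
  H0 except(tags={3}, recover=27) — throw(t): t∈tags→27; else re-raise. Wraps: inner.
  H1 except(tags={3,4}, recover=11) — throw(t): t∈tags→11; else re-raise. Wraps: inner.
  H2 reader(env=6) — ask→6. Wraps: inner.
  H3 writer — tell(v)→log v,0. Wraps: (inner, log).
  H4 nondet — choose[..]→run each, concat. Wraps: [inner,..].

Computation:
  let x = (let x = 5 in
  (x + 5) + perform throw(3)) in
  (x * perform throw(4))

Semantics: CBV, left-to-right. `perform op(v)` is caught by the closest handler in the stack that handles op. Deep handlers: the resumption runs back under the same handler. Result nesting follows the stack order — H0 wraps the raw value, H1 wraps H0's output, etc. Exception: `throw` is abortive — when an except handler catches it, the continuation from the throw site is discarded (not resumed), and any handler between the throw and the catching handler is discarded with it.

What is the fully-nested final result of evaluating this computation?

Step-by-step:
throw(3) @ H0 caught ⇒ 27
H1 returns 27
H2 returns 27
H3 returns (27, ())
H4 returns [(27, ())]
= [(27, ())]

Answer: [(27, ())]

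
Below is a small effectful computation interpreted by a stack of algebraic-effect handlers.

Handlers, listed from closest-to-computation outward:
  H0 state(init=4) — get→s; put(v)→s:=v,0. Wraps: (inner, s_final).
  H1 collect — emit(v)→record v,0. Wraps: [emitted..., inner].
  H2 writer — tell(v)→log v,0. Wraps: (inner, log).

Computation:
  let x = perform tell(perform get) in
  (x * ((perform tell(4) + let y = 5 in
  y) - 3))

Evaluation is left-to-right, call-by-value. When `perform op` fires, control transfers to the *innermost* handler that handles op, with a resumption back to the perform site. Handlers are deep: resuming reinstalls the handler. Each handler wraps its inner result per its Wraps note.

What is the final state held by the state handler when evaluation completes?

Answer: 4

Evaluation trace:
get @ H0 ⇒ 4
tell(4) @ H2 ⇒ log+=4
tell(4) @ H2 ⇒ log+=4
H0 returns (0, 4)
H1 returns [(0, 4)]
H2 returns ([(0, 4)], (4, 4))
= ([(0, 4)], (4, 4))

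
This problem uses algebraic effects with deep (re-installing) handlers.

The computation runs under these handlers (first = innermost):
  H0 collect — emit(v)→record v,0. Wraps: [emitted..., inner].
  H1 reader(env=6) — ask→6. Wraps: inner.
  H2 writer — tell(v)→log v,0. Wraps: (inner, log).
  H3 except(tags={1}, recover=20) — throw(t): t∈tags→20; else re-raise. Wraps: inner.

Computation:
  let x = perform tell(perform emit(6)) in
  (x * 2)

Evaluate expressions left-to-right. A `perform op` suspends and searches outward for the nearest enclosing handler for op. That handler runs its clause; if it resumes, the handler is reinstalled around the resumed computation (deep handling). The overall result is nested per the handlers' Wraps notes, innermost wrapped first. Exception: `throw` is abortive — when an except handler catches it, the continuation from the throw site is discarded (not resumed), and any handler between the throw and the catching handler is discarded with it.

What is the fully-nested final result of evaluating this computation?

Answer: ([6, 0], (0))

Step-by-step:
emit(6) @ H0 ⇒ out+=6
tell(0) @ H2 ⇒ log+=0
H0 returns [6, 0]
H1 returns [6, 0]
H2 returns ([6, 0], (0))
H3 returns ([6, 0], (0))
= ([6, 0], (0))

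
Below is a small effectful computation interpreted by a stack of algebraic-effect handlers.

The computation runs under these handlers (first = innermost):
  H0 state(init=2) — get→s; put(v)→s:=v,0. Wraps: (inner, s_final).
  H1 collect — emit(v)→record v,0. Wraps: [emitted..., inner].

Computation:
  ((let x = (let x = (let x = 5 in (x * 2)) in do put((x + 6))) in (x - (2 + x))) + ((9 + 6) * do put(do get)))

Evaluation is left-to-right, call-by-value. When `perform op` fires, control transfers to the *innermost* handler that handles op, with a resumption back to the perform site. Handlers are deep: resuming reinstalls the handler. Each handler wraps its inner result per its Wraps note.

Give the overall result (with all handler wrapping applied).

Answer: [(-2, 16)]

Step-by-step:
put(16) @ H0 ⇒ s:=16
get @ H0 ⇒ 16
put(16) @ H0 ⇒ s:=16
H0 returns (-2, 16)
H1 returns [(-2, 16)]
= [(-2, 16)]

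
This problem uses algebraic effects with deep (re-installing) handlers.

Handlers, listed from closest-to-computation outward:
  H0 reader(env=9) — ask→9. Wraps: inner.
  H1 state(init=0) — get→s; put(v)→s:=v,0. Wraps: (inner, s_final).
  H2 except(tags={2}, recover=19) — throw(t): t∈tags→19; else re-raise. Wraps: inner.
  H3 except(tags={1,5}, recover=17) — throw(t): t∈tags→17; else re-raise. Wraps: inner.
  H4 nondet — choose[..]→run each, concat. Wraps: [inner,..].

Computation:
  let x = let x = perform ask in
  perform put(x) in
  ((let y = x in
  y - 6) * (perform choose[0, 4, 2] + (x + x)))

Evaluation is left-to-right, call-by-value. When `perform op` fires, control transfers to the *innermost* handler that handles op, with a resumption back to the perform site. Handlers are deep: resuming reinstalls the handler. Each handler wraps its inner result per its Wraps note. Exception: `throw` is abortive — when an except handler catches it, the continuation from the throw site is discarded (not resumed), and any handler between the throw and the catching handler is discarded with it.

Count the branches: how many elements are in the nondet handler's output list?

Answer: 3

Working:
ask @ H0 ⇒ 9
put(9) @ H1 ⇒ s:=9
choose[0, 4, 2] @ H4
  branch[0] choose=0:
    H0 returns 0
    H1 returns (0, 9)
    H2 returns (0, 9)
    H3 returns (0, 9)
    H4 returns [(0, 9)]
  branch[1] choose=4:
    H0 returns -24
    H1 returns (-24, 9)
    H2 returns (-24, 9)
    H3 returns (-24, 9)
    H4 returns [(-24, 9)]
  branch[2] choose=2:
    H0 returns -12
    H1 returns (-12, 9)
    H2 returns (-12, 9)
    H3 returns (-12, 9)
    H4 returns [(-12, 9)]
= [(0, 9), (-24, 9), (-12, 9)]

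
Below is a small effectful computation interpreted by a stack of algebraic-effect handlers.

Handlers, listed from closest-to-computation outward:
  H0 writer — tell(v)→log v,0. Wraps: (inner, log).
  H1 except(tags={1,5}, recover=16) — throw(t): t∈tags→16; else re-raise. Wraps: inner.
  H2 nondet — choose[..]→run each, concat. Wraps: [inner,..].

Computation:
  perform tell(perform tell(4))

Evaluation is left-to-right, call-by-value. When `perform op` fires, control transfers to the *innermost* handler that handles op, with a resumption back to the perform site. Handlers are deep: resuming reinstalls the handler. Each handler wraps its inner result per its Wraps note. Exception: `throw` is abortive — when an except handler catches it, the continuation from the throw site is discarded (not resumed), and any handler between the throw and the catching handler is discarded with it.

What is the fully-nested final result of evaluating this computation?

Step-by-step:
tell(4) @ H0 ⇒ log+=4
tell(0) @ H0 ⇒ log+=0
H0 returns (0, (4, 0))
H1 returns (0, (4, 0))
H2 returns [(0, (4, 0))]
= [(0, (4, 0))]

Answer: [(0, (4, 0))]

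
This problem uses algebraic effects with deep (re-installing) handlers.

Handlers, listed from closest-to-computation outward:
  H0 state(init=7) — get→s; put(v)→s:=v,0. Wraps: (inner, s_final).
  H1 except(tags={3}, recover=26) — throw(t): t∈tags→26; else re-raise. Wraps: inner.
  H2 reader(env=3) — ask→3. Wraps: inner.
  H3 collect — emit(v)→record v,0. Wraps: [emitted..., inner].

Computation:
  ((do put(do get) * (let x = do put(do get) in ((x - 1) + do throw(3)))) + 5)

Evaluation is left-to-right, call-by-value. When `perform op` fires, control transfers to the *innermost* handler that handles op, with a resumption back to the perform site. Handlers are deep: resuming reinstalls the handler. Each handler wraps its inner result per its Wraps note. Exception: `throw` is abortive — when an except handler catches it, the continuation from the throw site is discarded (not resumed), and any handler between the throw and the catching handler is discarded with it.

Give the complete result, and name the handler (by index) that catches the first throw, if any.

Answer: [26] ; first throw caught by: H1

Step-by-step:
get @ H0 ⇒ 7
put(7) @ H0 ⇒ s:=7
get @ H0 ⇒ 7
put(7) @ H0 ⇒ s:=7
throw(3) @ H1 caught ⇒ 26
H2 returns 26
H3 returns [26]
= [26]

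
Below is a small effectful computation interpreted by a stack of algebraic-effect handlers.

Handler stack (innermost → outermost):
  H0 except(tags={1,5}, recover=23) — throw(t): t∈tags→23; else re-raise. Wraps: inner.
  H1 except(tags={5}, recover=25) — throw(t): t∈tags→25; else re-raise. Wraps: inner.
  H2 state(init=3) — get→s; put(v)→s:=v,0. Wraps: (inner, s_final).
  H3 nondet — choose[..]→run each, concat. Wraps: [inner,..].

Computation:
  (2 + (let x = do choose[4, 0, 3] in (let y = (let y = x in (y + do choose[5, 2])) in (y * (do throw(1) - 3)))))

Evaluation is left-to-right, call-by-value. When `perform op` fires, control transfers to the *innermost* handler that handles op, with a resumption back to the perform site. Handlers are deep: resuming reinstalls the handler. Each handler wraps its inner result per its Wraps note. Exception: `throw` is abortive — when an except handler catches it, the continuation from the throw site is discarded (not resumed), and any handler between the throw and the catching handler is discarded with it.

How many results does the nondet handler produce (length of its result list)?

Working:
choose[4, 0, 3] @ H3
  branch[0] choose=4:
    choose[5, 2] @ H3
      branch[0] choose=5:
        throw(1) @ H0 caught ⇒ 23
        H1 returns 23
        H2 returns (23, 3)
        H3 returns [(23, 3)]
      branch[1] choose=2:
        throw(1) @ H0 caught ⇒ 23
        H1 returns 23
        H2 returns (23, 3)
        H3 returns [(23, 3)]
  branch[1] choose=0:
    choose[5, 2] @ H3
      branch[0] choose=5:
        throw(1) @ H0 caught ⇒ 23
        H1 returns 23
        H2 returns (23, 3)
        H3 returns [(23, 3)]
      branch[1] choose=2:
        throw(1) @ H0 caught ⇒ 23
        H1 returns 23
        H2 returns (23, 3)
        H3 returns [(23, 3)]
  branch[2] choose=3:
    choose[5, 2] @ H3
      branch[0] choose=5:
        throw(1) @ H0 caught ⇒ 23
        H1 returns 23
        H2 returns (23, 3)
        H3 returns [(23, 3)]
      branch[1] choose=2:
        throw(1) @ H0 caught ⇒ 23
        H1 returns 23
        H2 returns (23, 3)
        H3 returns [(23, 3)]
= [(23, 3), (23, 3), (23, 3), (23, 3), (23, 3), (23, 3)]

Answer: 6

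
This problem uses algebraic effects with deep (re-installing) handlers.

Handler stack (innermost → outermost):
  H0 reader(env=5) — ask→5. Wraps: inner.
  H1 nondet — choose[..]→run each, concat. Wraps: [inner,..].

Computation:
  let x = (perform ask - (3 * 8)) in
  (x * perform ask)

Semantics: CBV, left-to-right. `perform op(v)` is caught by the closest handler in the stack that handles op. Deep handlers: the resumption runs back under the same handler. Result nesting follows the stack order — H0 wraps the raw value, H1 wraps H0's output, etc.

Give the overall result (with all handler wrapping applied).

Answer: [-95]

Evaluation trace:
ask @ H0 ⇒ 5
ask @ H0 ⇒ 5
H0 returns -95
H1 returns [-95]
= [-95]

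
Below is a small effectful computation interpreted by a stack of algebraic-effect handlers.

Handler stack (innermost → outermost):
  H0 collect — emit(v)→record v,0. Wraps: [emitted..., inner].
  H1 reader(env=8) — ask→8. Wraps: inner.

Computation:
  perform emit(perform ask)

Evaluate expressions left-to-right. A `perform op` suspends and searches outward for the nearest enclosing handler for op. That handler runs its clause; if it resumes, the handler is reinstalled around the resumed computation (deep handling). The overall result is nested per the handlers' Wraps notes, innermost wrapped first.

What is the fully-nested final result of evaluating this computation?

Answer: [8, 0]

Step-by-step:
ask @ H1 ⇒ 8
emit(8) @ H0 ⇒ out+=8
H0 returns [8, 0]
H1 returns [8, 0]
= [8, 0]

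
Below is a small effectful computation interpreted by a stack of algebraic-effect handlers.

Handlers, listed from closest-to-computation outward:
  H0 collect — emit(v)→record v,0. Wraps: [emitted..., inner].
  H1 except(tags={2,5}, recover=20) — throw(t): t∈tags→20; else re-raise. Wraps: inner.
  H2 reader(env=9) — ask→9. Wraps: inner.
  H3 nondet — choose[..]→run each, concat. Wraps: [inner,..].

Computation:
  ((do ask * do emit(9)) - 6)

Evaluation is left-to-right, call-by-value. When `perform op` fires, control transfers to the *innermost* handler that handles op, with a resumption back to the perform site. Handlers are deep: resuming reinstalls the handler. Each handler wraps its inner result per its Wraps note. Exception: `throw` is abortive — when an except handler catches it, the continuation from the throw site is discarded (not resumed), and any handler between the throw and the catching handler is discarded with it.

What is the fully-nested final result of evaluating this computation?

Evaluation trace:
ask @ H2 ⇒ 9
emit(9) @ H0 ⇒ out+=9
H0 returns [9, -6]
H1 returns [9, -6]
H2 returns [9, -6]
H3 returns [[9, -6]]
= [[9, -6]]

Answer: [[9, -6]]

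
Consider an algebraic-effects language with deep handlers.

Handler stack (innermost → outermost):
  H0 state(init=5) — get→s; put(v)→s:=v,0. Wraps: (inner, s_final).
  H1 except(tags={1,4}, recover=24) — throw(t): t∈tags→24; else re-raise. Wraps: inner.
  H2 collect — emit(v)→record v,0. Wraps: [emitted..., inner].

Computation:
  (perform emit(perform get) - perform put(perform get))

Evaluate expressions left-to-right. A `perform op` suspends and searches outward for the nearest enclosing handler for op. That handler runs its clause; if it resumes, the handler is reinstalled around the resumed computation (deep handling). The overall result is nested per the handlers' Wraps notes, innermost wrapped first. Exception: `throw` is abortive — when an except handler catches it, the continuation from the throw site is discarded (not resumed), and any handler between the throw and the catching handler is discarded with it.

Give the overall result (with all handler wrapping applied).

Step-by-step:
get @ H0 ⇒ 5
emit(5) @ H2 ⇒ out+=5
get @ H0 ⇒ 5
put(5) @ H0 ⇒ s:=5
H0 returns (0, 5)
H1 returns (0, 5)
H2 returns [5, (0, 5)]
= [5, (0, 5)]

Answer: [5, (0, 5)]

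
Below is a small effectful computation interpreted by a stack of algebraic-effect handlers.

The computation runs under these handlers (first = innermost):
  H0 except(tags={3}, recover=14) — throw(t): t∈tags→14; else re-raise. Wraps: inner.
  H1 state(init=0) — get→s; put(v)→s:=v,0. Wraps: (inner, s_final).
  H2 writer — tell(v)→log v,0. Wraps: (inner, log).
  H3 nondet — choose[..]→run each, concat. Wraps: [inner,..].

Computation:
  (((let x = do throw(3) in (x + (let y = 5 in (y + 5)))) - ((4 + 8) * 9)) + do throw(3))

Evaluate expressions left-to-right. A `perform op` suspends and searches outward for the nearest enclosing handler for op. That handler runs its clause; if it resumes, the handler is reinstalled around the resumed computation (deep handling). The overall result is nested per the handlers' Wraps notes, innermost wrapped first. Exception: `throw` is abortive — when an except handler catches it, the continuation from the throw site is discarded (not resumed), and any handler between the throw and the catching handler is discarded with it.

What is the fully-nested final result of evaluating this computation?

Answer: [((14, 0), ())]

Evaluation trace:
throw(3) @ H0 caught ⇒ 14
H1 returns (14, 0)
H2 returns ((14, 0), ())
H3 returns [((14, 0), ())]
= [((14, 0), ())]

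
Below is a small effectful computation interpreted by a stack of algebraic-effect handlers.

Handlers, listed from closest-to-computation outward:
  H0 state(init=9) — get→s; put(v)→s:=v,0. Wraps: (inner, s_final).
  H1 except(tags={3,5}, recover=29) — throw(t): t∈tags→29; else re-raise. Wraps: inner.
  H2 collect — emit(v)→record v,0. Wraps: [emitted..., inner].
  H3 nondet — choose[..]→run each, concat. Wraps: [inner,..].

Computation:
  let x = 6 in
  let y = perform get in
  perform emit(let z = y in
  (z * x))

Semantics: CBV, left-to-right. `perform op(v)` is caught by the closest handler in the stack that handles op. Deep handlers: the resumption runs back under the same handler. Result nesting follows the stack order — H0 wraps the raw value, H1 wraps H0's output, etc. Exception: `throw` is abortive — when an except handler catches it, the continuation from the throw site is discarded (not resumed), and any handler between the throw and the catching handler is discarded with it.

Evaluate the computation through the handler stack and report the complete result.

Answer: [[54, (0, 9)]]

Evaluation trace:
get @ H0 ⇒ 9
emit(54) @ H2 ⇒ out+=54
H0 returns (0, 9)
H1 returns (0, 9)
H2 returns [54, (0, 9)]
H3 returns [[54, (0, 9)]]
= [[54, (0, 9)]]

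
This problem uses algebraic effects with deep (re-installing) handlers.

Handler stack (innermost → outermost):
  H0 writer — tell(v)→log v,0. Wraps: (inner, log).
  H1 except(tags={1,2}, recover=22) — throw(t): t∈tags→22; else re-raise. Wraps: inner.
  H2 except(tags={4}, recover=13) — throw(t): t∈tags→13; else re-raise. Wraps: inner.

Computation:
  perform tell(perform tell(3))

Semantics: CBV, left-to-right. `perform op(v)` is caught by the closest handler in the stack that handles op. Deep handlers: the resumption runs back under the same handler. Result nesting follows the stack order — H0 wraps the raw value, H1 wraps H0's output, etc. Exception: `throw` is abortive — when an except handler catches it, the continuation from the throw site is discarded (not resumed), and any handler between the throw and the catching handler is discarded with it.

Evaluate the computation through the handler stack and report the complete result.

Answer: (0, (3, 0))

Evaluation trace:
tell(3) @ H0 ⇒ log+=3
tell(0) @ H0 ⇒ log+=0
H0 returns (0, (3, 0))
H1 returns (0, (3, 0))
H2 returns (0, (3, 0))
= (0, (3, 0))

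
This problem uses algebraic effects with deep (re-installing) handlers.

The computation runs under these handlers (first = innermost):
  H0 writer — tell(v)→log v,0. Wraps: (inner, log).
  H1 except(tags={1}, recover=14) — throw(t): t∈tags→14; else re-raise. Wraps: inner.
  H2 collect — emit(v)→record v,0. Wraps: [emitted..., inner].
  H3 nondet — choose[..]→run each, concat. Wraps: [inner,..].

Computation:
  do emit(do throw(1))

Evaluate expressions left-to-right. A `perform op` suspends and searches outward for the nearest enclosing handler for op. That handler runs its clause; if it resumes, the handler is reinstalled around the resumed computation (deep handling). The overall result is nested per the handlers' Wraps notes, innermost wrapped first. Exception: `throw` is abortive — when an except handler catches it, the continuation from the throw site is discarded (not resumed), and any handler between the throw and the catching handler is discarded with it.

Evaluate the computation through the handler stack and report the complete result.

Answer: [[14]]

Evaluation trace:
throw(1) @ H1 caught ⇒ 14
H2 returns [14]
H3 returns [[14]]
= [[14]]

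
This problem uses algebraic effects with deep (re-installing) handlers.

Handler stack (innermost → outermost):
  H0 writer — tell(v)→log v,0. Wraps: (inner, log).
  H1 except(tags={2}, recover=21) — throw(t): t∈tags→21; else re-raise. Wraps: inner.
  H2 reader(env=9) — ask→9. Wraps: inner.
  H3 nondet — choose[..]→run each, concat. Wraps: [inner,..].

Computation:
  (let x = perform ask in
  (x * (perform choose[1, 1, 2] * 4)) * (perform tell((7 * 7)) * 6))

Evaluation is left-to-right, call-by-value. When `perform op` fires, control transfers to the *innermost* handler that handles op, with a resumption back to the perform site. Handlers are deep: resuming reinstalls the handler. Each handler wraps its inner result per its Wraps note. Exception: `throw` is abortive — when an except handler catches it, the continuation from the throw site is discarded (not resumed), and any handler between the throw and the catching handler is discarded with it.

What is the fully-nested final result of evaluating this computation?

Answer: [(0, (49)), (0, (49)), (0, (49))]

Working:
ask @ H2 ⇒ 9
choose[1, 1, 2] @ H3
  branch[0] choose=1:
    tell(49) @ H0 ⇒ log+=49
    H0 returns (0, (49))
    H1 returns (0, (49))
    H2 returns (0, (49))
    H3 returns [(0, (49))]
  branch[1] choose=1:
    tell(49) @ H0 ⇒ log+=49
    H0 returns (0, (49))
    H1 returns (0, (49))
    H2 returns (0, (49))
    H3 returns [(0, (49))]
  branch[2] choose=2:
    tell(49) @ H0 ⇒ log+=49
    H0 returns (0, (49))
    H1 returns (0, (49))
    H2 returns (0, (49))
    H3 returns [(0, (49))]
= [(0, (49)), (0, (49)), (0, (49))]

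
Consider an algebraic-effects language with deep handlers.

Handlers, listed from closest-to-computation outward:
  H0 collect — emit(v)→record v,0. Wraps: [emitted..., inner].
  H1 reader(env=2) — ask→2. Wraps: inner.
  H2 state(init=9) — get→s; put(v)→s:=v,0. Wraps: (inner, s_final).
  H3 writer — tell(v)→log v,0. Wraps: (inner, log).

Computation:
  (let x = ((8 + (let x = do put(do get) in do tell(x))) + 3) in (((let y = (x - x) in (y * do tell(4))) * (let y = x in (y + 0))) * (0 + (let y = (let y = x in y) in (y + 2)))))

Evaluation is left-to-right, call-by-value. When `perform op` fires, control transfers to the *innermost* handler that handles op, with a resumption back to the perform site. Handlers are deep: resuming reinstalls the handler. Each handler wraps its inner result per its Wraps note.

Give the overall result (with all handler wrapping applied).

Answer: (([0], 9), (0, 4))

Evaluation trace:
get @ H2 ⇒ 9
put(9) @ H2 ⇒ s:=9
tell(0) @ H3 ⇒ log+=0
tell(4) @ H3 ⇒ log+=4
H0 returns [0]
H1 returns [0]
H2 returns ([0], 9)
H3 returns (([0], 9), (0, 4))
= (([0], 9), (0, 4))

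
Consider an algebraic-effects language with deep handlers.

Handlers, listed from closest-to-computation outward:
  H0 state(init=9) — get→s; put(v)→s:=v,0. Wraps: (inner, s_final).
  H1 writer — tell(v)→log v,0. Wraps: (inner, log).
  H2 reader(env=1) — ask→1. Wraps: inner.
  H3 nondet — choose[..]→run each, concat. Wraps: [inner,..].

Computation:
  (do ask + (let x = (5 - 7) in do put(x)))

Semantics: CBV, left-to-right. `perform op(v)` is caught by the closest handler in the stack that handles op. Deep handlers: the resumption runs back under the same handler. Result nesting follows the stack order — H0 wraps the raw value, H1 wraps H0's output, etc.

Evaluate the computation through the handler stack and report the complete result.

Answer: [((1, -2), ())]

Evaluation trace:
ask @ H2 ⇒ 1
put(-2) @ H0 ⇒ s:=-2
H0 returns (1, -2)
H1 returns ((1, -2), ())
H2 returns ((1, -2), ())
H3 returns [((1, -2), ())]
= [((1, -2), ())]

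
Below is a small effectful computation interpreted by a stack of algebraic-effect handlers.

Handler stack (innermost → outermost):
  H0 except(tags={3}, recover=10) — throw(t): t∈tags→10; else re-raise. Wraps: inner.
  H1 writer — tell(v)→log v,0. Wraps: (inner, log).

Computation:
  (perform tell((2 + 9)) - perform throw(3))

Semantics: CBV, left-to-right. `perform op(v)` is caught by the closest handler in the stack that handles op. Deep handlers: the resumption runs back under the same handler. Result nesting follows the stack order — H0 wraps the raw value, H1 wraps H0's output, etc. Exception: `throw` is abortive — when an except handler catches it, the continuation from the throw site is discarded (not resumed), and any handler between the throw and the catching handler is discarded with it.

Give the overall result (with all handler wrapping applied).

Step-by-step:
tell(11) @ H1 ⇒ log+=11
throw(3) @ H0 caught ⇒ 10
H1 returns (10, (11))
= (10, (11))

Answer: (10, (11))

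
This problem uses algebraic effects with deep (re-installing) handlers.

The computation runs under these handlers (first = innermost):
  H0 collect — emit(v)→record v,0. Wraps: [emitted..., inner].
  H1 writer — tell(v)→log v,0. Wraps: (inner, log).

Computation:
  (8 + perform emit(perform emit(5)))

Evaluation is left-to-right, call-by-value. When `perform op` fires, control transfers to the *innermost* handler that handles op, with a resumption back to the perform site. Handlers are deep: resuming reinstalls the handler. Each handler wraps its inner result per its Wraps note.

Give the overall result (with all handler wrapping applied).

Answer: ([5, 0, 8], ())

Evaluation trace:
emit(5) @ H0 ⇒ out+=5
emit(0) @ H0 ⇒ out+=0
H0 returns [5, 0, 8]
H1 returns ([5, 0, 8], ())
= ([5, 0, 8], ())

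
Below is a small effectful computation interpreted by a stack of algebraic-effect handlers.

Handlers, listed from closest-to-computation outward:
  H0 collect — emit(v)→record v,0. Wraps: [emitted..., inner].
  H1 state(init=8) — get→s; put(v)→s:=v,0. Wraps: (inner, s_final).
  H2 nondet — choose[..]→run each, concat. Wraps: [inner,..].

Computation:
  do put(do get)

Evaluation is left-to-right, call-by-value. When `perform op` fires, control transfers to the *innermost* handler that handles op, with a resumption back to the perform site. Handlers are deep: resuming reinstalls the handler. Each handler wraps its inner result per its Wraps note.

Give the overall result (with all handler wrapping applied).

Working:
get @ H1 ⇒ 8
put(8) @ H1 ⇒ s:=8
H0 returns [0]
H1 returns ([0], 8)
H2 returns [([0], 8)]
= [([0], 8)]

Answer: [([0], 8)]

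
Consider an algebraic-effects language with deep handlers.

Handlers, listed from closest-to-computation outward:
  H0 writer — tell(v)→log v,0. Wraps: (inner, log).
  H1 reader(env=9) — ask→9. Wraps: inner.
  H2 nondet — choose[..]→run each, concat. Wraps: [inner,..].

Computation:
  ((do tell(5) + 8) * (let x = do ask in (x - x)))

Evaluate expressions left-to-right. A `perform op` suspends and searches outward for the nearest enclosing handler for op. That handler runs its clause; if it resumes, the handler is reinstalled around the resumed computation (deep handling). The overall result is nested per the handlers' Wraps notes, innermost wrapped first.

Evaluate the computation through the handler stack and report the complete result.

Step-by-step:
tell(5) @ H0 ⇒ log+=5
ask @ H1 ⇒ 9
H0 returns (0, (5))
H1 returns (0, (5))
H2 returns [(0, (5))]
= [(0, (5))]

Answer: [(0, (5))]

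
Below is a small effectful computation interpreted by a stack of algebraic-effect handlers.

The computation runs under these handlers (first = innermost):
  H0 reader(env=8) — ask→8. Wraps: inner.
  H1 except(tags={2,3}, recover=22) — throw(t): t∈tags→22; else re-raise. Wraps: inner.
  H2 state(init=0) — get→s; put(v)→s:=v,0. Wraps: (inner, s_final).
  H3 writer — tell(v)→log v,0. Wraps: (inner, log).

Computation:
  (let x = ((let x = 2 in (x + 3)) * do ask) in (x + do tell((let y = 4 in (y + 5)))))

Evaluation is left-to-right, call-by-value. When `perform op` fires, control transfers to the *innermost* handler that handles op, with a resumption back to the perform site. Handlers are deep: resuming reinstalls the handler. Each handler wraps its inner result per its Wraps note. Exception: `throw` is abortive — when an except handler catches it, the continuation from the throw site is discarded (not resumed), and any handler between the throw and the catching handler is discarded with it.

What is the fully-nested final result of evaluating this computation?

Step-by-step:
ask @ H0 ⇒ 8
tell(9) @ H3 ⇒ log+=9
H0 returns 40
H1 returns 40
H2 returns (40, 0)
H3 returns ((40, 0), (9))
= ((40, 0), (9))

Answer: ((40, 0), (9))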